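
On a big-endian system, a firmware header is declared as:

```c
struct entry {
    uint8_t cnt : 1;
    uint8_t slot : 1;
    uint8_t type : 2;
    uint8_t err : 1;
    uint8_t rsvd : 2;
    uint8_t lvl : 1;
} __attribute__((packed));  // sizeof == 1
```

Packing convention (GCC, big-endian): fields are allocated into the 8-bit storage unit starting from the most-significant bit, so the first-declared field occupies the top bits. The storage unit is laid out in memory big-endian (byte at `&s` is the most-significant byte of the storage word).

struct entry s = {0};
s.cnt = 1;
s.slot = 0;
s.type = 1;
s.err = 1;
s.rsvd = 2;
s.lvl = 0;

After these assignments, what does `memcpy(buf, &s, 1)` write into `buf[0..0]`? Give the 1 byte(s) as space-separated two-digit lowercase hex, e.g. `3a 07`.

9c

[7+:1] cnt=1 & 0x1 = 0x1; word=0x80
[6+:1] slot=0 & 0x1 = 0x0; word=0x80
[4+:2] type=1 & 0x3 = 0x1; word=0x90
[3+:1] err=1 & 0x1 = 0x1; word=0x98
[1+:2] rsvd=2 & 0x3 = 0x2; word=0x9c
[0+:1] lvl=0 & 0x1 = 0x0; word=0x9c
word = 0x9c → big-endian bytes:
  [0]=0x9c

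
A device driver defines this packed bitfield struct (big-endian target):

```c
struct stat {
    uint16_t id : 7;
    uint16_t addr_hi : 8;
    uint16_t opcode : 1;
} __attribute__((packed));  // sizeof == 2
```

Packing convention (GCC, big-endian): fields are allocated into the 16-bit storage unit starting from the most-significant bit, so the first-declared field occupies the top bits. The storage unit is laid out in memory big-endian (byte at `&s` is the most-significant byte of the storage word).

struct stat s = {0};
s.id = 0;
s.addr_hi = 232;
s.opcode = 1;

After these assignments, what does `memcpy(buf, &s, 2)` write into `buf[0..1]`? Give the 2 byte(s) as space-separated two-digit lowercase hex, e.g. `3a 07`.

01 d1

id (7b) val=0 bits=0x0 at bit 9: 0x0000
addr_hi (8b) val=232 bits=0xe8 at bit 1: 0x01d0
opcode (1b) val=1 bits=0x1 at bit 0: 0x01d1
word = 0x01d1 → big-endian bytes:
  [0]=0x01  [1]=0xd1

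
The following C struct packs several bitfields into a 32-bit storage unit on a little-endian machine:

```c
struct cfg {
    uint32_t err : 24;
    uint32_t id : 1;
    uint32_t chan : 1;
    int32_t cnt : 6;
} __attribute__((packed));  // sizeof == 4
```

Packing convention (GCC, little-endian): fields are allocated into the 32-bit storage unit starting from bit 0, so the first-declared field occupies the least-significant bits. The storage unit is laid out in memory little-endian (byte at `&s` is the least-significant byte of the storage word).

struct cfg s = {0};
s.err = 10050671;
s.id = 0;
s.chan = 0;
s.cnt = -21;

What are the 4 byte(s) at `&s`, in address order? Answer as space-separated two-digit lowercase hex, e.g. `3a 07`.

6f 5c 99 ac

err (24b) val=10050671 bits=0x995c6f at bit 0: 0x00995c6f
id (1b) val=0 bits=0x0 at bit 24: 0x00995c6f
chan (1b) val=0 bits=0x0 at bit 25: 0x00995c6f
cnt (6b) val=-21 bits=0x2b at bit 26: 0xac995c6f
word = 0xac995c6f → little-endian bytes:
  [0]=0x6f  [1]=0x5c  [2]=0x99  [3]=0xac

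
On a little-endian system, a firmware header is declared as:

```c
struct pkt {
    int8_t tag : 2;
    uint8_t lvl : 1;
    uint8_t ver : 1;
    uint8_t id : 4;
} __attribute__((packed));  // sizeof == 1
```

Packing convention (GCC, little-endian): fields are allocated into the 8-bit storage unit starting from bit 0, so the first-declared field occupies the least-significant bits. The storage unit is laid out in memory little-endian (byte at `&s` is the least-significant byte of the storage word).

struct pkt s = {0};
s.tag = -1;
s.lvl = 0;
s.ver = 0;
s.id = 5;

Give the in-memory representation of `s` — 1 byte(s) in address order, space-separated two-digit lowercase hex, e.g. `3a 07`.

53

tag (2b) val=-1 bits=0x3 at bit 0: 0x03
lvl (1b) val=0 bits=0x0 at bit 2: 0x03
ver (1b) val=0 bits=0x0 at bit 3: 0x03
id (4b) val=5 bits=0x5 at bit 4: 0x53
word = 0x53 → little-endian bytes:
  [0]=0x53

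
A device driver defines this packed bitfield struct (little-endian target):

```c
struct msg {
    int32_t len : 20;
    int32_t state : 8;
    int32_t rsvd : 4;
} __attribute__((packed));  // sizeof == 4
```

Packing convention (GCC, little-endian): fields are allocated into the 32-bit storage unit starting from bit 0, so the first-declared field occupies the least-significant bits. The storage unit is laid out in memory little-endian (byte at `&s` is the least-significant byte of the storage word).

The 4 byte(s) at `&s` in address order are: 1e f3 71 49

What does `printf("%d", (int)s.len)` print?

127774

[0]=0x1e [1]=0xf3 [2]=0x71 [3]=0x49 (little-endian) → word 0x4971f31e
len [0+:20] = (word>>0) & 0xfffff = 127774  ←
state [20+:8] = (word>>20) & 0xff = 151
rsvd [28+:4] = (word>>28) & 0xf = 4
len signed 20b, MSB=0: value = 127774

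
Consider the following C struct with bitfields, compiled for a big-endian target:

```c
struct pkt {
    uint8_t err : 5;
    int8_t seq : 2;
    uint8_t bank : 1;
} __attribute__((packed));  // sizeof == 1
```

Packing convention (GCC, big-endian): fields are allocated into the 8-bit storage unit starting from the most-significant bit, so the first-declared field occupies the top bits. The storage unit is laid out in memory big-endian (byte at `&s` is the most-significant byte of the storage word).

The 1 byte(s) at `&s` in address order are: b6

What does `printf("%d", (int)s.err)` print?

22

[0]=0xb6 (big-endian) → word 0xb6
err:5 @ bit 3 → (0xb6>>3)&0x1f = 0x16  ←
seq:2 @ bit 1 → (0xb6>>1)&0x3 = 0x3
bank:1 @ bit 0 → (0xb6>>0)&0x1 = 0x0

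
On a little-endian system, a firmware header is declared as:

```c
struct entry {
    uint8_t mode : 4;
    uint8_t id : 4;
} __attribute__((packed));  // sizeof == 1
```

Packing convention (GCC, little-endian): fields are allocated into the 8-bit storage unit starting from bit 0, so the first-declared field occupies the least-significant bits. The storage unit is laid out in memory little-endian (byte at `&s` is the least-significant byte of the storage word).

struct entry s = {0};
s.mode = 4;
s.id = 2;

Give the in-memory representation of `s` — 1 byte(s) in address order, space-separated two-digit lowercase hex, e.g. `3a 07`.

24

[0+:4] mode=4 & 0xf = 0x4; word=0x04
[4+:4] id=2 & 0xf = 0x2; word=0x24
word = 0x24 → little-endian bytes:
  [0]=0x24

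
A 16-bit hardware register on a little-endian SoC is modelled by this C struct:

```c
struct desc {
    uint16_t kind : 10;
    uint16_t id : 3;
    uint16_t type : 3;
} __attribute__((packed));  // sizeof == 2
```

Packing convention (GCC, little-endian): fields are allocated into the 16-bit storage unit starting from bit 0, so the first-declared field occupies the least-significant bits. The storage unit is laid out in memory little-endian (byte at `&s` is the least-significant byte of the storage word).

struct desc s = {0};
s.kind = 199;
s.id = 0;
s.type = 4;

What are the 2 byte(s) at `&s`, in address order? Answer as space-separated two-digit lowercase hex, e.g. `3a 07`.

kind:10 = 199 → 0xc7 << 0 → word 0x00c7
id:3 = 0 → 0x0 << 10 → word 0x00c7
type:3 = 4 → 0x4 << 13 → word 0x80c7
word = 0x80c7 → little-endian bytes:
  [0]=0xc7  [1]=0x80

c7 80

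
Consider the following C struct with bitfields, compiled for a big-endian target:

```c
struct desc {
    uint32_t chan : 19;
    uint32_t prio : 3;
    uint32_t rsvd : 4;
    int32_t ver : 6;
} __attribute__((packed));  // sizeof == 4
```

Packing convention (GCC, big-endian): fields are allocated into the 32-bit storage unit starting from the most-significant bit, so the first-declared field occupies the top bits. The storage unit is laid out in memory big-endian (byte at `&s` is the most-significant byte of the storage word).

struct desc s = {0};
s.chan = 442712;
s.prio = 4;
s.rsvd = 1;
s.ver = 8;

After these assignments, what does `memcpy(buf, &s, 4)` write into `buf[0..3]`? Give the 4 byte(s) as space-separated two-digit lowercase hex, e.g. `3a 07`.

d8 2b 10 48

chan:19 = 442712 → 0x6c158 << 13 → word 0xd82b0000
prio:3 = 4 → 0x4 << 10 → word 0xd82b1000
rsvd:4 = 1 → 0x1 << 6 → word 0xd82b1040
ver:6 = 8 → 0x8 << 0 → word 0xd82b1048
word = 0xd82b1048 → big-endian bytes:
  [0]=0xd8  [1]=0x2b  [2]=0x10  [3]=0x48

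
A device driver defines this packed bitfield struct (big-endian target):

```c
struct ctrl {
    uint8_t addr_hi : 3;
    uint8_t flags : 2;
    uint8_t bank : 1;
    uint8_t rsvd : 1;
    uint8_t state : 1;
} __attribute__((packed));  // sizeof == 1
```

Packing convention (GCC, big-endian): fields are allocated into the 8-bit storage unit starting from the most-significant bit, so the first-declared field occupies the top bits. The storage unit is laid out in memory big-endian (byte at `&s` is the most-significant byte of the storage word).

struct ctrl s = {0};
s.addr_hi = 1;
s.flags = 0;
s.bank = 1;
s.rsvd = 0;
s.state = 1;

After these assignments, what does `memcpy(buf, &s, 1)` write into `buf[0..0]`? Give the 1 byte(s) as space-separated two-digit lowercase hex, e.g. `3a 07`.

addr_hi (3b) val=1 bits=0x1 at bit 5: 0x20
flags (2b) val=0 bits=0x0 at bit 3: 0x20
bank (1b) val=1 bits=0x1 at bit 2: 0x24
rsvd (1b) val=0 bits=0x0 at bit 1: 0x24
state (1b) val=1 bits=0x1 at bit 0: 0x25
word = 0x25 → big-endian bytes:
  [0]=0x25

25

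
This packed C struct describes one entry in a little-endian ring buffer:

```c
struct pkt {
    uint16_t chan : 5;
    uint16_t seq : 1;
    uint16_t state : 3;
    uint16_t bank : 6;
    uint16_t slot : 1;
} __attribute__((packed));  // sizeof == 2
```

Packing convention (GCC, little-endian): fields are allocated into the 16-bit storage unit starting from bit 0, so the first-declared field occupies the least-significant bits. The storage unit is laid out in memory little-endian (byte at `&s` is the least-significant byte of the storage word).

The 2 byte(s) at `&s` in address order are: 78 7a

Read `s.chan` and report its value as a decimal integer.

[0]=0x78 [1]=0x7a (little-endian) → word 0x7a78
chan:5 @ bit 0 → (0x7a78>>0)&0x1f = 0x18  ←
seq:1 @ bit 5 → (0x7a78>>5)&0x1 = 0x1
state:3 @ bit 6 → (0x7a78>>6)&0x7 = 0x1
bank:6 @ bit 9 → (0x7a78>>9)&0x3f = 0x3d
slot:1 @ bit 15 → (0x7a78>>15)&0x1 = 0x0

24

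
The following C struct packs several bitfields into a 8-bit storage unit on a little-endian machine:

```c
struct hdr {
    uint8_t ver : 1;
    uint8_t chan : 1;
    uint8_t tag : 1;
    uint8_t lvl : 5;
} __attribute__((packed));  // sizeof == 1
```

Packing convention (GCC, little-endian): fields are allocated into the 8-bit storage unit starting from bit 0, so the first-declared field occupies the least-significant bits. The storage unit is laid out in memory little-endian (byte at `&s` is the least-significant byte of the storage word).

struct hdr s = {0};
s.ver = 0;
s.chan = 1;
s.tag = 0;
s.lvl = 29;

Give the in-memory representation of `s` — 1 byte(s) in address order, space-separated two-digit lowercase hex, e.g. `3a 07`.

[0+:1] ver=0 & 0x1 = 0x0; word=0x00
[1+:1] chan=1 & 0x1 = 0x1; word=0x02
[2+:1] tag=0 & 0x1 = 0x0; word=0x02
[3+:5] lvl=29 & 0x1f = 0x1d; word=0xea
word = 0xea → little-endian bytes:
  [0]=0xea

ea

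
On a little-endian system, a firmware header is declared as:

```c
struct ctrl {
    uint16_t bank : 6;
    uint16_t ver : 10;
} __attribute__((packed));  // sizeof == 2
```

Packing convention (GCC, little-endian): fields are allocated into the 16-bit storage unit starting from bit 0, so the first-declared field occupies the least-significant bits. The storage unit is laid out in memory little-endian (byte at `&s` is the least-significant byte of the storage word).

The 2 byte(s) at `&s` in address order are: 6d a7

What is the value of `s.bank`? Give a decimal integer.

[0]=0x6d [1]=0xa7 (little-endian) → word 0xa76d
bank:6 @ bit 0 → (0xa76d>>0)&0x3f = 0x2d  ←
ver:10 @ bit 6 → (0xa76d>>6)&0x3ff = 0x29d

45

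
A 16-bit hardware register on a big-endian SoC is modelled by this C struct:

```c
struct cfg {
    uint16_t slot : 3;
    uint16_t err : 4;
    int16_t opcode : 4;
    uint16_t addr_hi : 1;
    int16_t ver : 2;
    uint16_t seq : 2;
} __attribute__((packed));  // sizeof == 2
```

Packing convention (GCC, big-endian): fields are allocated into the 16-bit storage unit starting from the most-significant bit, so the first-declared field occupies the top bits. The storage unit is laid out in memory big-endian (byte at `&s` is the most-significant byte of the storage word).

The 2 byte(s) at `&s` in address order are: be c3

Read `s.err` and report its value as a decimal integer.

15

[0]=0xbe [1]=0xc3 (big-endian) → word 0xbec3
slot:3 @ bit 13 → (0xbec3>>13)&0x7 = 0x5
err:4 @ bit 9 → (0xbec3>>9)&0xf = 0xf  ←
opcode:4 @ bit 5 → (0xbec3>>5)&0xf = 0x6
addr_hi:1 @ bit 4 → (0xbec3>>4)&0x1 = 0x0
ver:2 @ bit 2 → (0xbec3>>2)&0x3 = 0x0
seq:2 @ bit 0 → (0xbec3>>0)&0x3 = 0x3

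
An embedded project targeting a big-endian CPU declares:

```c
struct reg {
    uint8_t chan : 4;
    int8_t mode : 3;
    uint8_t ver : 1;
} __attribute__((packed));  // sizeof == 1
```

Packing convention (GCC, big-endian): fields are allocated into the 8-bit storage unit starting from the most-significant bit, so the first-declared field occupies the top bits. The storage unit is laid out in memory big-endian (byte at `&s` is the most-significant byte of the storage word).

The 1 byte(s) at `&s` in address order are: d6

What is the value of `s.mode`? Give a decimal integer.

3

[0]=0xd6 (big-endian) → word 0xd6
chan [4+:4] = (word>>4) & 0xf = 13
mode [1+:3] = (word>>1) & 0x7 = 3  ←
ver [0+:1] = (word>>0) & 0x1 = 0
mode signed 3b, MSB=0: value = 3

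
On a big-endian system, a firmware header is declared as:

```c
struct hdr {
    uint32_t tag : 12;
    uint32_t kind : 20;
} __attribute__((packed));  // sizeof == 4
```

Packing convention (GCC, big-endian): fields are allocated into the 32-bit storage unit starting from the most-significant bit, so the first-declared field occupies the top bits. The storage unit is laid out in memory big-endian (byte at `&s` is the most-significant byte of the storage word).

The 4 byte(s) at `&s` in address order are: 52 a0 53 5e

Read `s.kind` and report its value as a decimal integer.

21342

[0]=0x52 [1]=0xa0 [2]=0x53 [3]=0x5e (big-endian) → word 0x52a0535e
tag:12 @ bit 20 → (0x52a0535e>>20)&0xfff = 0x52a
kind:20 @ bit 0 → (0x52a0535e>>0)&0xfffff = 0x535e  ←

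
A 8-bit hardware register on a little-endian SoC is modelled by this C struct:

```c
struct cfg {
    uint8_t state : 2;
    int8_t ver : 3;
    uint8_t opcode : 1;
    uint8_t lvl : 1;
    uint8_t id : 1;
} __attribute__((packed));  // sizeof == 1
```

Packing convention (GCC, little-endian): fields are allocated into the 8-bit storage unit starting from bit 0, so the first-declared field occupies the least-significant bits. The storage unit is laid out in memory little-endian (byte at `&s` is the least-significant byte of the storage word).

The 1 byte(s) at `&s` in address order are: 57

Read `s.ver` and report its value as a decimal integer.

-3

[0]=0x57 (little-endian) → word 0x57
state [0+:2] = (word>>0) & 0x3 = 3
ver [2+:3] = (word>>2) & 0x7 = 5  ←
opcode [5+:1] = (word>>5) & 0x1 = 0
lvl [6+:1] = (word>>6) & 0x1 = 1
id [7+:1] = (word>>7) & 0x1 = 0
ver signed 3b, MSB=1: 5 - 8 = -3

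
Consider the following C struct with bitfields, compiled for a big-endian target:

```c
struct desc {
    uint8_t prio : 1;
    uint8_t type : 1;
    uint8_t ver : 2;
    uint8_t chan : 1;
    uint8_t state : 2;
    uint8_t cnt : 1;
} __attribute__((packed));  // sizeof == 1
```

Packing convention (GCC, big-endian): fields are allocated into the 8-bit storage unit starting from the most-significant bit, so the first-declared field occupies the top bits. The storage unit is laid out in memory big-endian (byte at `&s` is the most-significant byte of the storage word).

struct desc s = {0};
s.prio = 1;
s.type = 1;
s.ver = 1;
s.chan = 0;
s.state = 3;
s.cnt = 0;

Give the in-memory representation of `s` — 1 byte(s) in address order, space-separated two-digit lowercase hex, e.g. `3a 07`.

d6

prio:1 = 1 → 0x1 << 7 → word 0x80
type:1 = 1 → 0x1 << 6 → word 0xc0
ver:2 = 1 → 0x1 << 4 → word 0xd0
chan:1 = 0 → 0x0 << 3 → word 0xd0
state:2 = 3 → 0x3 << 1 → word 0xd6
cnt:1 = 0 → 0x0 << 0 → word 0xd6
word = 0xd6 → big-endian bytes:
  [0]=0xd6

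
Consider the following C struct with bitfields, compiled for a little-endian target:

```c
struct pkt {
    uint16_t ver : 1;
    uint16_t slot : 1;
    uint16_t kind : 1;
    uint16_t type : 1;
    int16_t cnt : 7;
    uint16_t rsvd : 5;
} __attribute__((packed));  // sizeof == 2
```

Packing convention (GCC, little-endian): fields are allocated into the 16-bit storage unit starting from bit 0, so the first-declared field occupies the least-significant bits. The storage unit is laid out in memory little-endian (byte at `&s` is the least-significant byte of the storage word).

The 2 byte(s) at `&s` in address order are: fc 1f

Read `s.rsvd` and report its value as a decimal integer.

[0]=0xfc [1]=0x1f (little-endian) → word 0x1ffc
ver [0+:1] = (word>>0) & 0x1 = 0
slot [1+:1] = (word>>1) & 0x1 = 0
kind [2+:1] = (word>>2) & 0x1 = 1
type [3+:1] = (word>>3) & 0x1 = 1
cnt [4+:7] = (word>>4) & 0x7f = 127
rsvd [11+:5] = (word>>11) & 0x1f = 3  ←

3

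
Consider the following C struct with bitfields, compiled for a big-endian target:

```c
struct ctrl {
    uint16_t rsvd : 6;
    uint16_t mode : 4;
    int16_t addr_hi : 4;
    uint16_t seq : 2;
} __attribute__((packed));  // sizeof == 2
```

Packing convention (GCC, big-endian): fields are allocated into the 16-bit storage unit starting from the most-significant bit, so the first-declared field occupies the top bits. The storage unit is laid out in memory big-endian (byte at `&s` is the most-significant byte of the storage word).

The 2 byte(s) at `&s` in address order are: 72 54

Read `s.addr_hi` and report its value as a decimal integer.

5

[0]=0x72 [1]=0x54 (big-endian) → word 0x7254
rsvd [10+:6] = (word>>10) & 0x3f = 28
mode [6+:4] = (word>>6) & 0xf = 9
addr_hi [2+:4] = (word>>2) & 0xf = 5  ←
seq [0+:2] = (word>>0) & 0x3 = 0
addr_hi signed 4b, MSB=0: value = 5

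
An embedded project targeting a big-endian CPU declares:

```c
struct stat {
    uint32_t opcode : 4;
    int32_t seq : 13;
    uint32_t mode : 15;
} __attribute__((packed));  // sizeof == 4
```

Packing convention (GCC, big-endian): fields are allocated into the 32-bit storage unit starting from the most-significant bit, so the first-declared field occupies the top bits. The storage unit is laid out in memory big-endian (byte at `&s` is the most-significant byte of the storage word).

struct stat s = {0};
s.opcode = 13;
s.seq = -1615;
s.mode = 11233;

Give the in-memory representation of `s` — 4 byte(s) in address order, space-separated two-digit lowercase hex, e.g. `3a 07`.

opcode (4b) val=13 bits=0xd at bit 28: 0xd0000000
seq (13b) val=-1615 bits=0x19b1 at bit 15: 0xdcd88000
mode (15b) val=11233 bits=0x2be1 at bit 0: 0xdcd8abe1
word = 0xdcd8abe1 → big-endian bytes:
  [0]=0xdc  [1]=0xd8  [2]=0xab  [3]=0xe1

dc d8 ab e1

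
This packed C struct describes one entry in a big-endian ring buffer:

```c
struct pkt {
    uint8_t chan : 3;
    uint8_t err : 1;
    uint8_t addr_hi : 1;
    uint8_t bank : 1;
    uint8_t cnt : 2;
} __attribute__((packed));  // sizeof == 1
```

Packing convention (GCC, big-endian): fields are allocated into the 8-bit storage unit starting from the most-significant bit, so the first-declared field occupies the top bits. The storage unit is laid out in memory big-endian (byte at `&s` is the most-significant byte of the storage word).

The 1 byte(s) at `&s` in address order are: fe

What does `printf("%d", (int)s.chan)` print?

[0]=0xfe (big-endian) → word 0xfe
chan:3 @ bit 5 → (0xfe>>5)&0x7 = 0x7  ←
err:1 @ bit 4 → (0xfe>>4)&0x1 = 0x1
addr_hi:1 @ bit 3 → (0xfe>>3)&0x1 = 0x1
bank:1 @ bit 2 → (0xfe>>2)&0x1 = 0x1
cnt:2 @ bit 0 → (0xfe>>0)&0x3 = 0x2

7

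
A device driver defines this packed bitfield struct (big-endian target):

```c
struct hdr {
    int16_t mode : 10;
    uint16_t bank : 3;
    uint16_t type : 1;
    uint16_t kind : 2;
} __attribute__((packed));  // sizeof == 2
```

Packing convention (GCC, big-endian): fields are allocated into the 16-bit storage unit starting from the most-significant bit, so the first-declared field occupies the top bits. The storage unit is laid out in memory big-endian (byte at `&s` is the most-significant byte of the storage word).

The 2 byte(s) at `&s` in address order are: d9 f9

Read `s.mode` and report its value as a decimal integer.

-153

[0]=0xd9 [1]=0xf9 (big-endian) → word 0xd9f9
mode:10 @ bit 6 → (0xd9f9>>6)&0x3ff = 0x367  ←
bank:3 @ bit 3 → (0xd9f9>>3)&0x7 = 0x7
type:1 @ bit 2 → (0xd9f9>>2)&0x1 = 0x0
kind:2 @ bit 0 → (0xd9f9>>0)&0x3 = 0x1
mode signed 10b, MSB=1: 871 - 1024 = -153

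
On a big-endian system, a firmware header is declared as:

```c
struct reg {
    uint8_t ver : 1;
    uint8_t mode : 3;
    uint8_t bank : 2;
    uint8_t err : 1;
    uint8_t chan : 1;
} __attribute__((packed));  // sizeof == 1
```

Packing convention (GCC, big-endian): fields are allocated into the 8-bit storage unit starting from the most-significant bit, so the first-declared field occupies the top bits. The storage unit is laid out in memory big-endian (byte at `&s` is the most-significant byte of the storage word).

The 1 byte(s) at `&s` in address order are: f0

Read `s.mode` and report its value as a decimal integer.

[0]=0xf0 (big-endian) → word 0xf0
ver:1 @ bit 7 → (0xf0>>7)&0x1 = 0x1
mode:3 @ bit 4 → (0xf0>>4)&0x7 = 0x7  ←
bank:2 @ bit 2 → (0xf0>>2)&0x3 = 0x0
err:1 @ bit 1 → (0xf0>>1)&0x1 = 0x0
chan:1 @ bit 0 → (0xf0>>0)&0x1 = 0x0

7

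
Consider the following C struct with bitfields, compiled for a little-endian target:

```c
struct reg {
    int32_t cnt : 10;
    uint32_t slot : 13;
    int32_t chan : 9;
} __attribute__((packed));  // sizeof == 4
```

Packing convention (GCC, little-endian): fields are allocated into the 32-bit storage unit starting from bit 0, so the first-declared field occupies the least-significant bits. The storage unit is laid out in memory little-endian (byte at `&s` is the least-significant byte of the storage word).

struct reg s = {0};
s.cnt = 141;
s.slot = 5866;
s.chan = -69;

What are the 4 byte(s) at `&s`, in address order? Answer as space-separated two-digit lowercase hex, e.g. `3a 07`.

8d a8 db dd

cnt (10b) val=141 bits=0x8d at bit 0: 0x0000008d
slot (13b) val=5866 bits=0x16ea at bit 10: 0x005ba88d
chan (9b) val=-69 bits=0x1bb at bit 23: 0xdddba88d
word = 0xdddba88d → little-endian bytes:
  [0]=0x8d  [1]=0xa8  [2]=0xdb  [3]=0xdd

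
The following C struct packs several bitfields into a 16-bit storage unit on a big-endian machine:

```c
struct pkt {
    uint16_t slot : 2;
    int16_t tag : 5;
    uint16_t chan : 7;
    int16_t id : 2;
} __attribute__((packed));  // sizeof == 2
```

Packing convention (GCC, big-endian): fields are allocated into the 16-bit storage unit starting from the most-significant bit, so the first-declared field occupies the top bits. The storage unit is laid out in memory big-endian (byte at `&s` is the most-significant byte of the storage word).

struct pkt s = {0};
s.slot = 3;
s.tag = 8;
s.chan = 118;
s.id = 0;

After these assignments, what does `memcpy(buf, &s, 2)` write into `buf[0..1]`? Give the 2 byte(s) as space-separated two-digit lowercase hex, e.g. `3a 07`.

[14+:2] slot=3 & 0x3 = 0x3; word=0xc000
[9+:5] tag=8 & 0x1f = 0x8; word=0xd000
[2+:7] chan=118 & 0x7f = 0x76; word=0xd1d8
[0+:2] id=0 & 0x3 = 0x0; word=0xd1d8
word = 0xd1d8 → big-endian bytes:
  [0]=0xd1  [1]=0xd8

d1 d8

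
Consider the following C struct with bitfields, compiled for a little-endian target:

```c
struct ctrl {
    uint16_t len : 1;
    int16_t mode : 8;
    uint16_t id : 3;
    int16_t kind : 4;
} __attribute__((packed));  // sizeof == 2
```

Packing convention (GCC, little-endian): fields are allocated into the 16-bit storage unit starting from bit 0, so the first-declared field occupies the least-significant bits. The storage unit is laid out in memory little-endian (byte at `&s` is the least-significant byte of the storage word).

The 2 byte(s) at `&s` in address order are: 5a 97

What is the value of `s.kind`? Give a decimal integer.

-7

[0]=0x5a [1]=0x97 (little-endian) → word 0x975a
len:1 @ bit 0 → (0x975a>>0)&0x1 = 0x0
mode:8 @ bit 1 → (0x975a>>1)&0xff = 0xad
id:3 @ bit 9 → (0x975a>>9)&0x7 = 0x3
kind:4 @ bit 12 → (0x975a>>12)&0xf = 0x9  ←
kind signed 4b, MSB=1: 9 - 16 = -7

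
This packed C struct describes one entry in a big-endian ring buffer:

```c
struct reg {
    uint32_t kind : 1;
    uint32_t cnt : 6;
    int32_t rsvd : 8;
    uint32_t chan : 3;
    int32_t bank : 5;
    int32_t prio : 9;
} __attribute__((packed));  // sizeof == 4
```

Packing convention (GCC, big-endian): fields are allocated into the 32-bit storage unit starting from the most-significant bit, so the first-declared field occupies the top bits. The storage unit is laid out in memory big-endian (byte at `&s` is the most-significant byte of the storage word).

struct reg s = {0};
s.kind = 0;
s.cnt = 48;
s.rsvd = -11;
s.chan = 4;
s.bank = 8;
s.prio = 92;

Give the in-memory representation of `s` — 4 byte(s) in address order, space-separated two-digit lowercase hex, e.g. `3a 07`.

61 eb 10 5c

kind:1 = 0 → 0x0 << 31 → word 0x00000000
cnt:6 = 48 → 0x30 << 25 → word 0x60000000
rsvd:8 = -11 → 0xf5 << 17 → word 0x61ea0000
chan:3 = 4 → 0x4 << 14 → word 0x61eb0000
bank:5 = 8 → 0x8 << 9 → word 0x61eb1000
prio:9 = 92 → 0x5c << 0 → word 0x61eb105c
word = 0x61eb105c → big-endian bytes:
  [0]=0x61  [1]=0xeb  [2]=0x10  [3]=0x5c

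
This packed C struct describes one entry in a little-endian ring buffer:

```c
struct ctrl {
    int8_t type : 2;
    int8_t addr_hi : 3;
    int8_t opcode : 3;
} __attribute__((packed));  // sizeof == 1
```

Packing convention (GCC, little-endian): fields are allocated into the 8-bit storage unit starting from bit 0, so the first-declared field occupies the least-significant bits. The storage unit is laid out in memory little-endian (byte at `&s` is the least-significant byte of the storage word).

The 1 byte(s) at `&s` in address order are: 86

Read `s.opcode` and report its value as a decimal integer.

[0]=0x86 (little-endian) → word 0x86
type:2 @ bit 0 → (0x86>>0)&0x3 = 0x2
addr_hi:3 @ bit 2 → (0x86>>2)&0x7 = 0x1
opcode:3 @ bit 5 → (0x86>>5)&0x7 = 0x4  ←
opcode signed 3b, MSB=1: 4 - 8 = -4

-4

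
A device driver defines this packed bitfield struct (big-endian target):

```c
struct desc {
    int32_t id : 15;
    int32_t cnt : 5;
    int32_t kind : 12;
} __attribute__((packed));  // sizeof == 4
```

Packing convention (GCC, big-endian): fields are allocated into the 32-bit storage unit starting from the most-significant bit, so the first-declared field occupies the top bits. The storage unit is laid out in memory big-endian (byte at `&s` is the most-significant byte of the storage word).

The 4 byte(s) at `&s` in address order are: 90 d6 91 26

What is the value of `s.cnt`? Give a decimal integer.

9

[0]=0x90 [1]=0xd6 [2]=0x91 [3]=0x26 (big-endian) → word 0x90d69126
id [17+:15] = (word>>17) & 0x7fff = 18539
cnt [12+:5] = (word>>12) & 0x1f = 9  ←
kind [0+:12] = (word>>0) & 0xfff = 294
cnt signed 5b, MSB=0: value = 9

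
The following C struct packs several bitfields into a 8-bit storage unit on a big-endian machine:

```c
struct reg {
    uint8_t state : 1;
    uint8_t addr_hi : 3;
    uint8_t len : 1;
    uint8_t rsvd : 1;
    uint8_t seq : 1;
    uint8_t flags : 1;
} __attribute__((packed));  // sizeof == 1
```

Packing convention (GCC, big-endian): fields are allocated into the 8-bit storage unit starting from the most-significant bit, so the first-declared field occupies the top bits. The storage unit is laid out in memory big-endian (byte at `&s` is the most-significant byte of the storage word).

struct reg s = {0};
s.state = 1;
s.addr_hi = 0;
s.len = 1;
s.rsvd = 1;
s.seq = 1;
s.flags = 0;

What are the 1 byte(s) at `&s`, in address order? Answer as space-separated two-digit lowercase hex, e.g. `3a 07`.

[7+:1] state=1 & 0x1 = 0x1; word=0x80
[4+:3] addr_hi=0 & 0x7 = 0x0; word=0x80
[3+:1] len=1 & 0x1 = 0x1; word=0x88
[2+:1] rsvd=1 & 0x1 = 0x1; word=0x8c
[1+:1] seq=1 & 0x1 = 0x1; word=0x8e
[0+:1] flags=0 & 0x1 = 0x0; word=0x8e
word = 0x8e → big-endian bytes:
  [0]=0x8e

8e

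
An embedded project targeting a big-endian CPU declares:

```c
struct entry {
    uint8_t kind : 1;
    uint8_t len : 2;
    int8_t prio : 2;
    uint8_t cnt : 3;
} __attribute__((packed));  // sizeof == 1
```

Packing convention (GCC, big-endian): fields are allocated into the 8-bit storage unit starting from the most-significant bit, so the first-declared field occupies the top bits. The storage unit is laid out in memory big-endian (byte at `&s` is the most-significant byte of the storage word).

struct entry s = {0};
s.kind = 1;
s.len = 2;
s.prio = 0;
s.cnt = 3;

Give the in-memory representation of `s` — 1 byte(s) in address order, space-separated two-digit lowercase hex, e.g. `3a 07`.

c3

kind (1b) val=1 bits=0x1 at bit 7: 0x80
len (2b) val=2 bits=0x2 at bit 5: 0xc0
prio (2b) val=0 bits=0x0 at bit 3: 0xc0
cnt (3b) val=3 bits=0x3 at bit 0: 0xc3
word = 0xc3 → big-endian bytes:
  [0]=0xc3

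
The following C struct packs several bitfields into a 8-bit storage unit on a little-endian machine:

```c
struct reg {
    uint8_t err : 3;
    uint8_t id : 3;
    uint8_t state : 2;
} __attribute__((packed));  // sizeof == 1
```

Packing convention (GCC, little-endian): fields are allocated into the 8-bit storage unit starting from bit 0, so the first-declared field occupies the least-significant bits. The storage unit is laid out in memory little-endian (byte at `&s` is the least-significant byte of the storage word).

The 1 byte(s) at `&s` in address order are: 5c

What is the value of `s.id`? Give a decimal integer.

[0]=0x5c (little-endian) → word 0x5c
err [0+:3] = (word>>0) & 0x7 = 4
id [3+:3] = (word>>3) & 0x7 = 3  ←
state [6+:2] = (word>>6) & 0x3 = 1

3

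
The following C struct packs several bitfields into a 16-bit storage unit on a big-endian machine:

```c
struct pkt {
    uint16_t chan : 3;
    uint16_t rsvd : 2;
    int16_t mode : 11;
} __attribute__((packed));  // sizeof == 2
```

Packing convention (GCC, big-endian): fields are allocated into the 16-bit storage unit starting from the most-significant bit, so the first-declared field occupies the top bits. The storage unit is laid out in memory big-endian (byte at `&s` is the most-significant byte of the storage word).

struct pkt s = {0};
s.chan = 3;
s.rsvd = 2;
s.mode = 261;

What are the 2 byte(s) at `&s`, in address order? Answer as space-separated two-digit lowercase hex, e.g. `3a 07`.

71 05

chan:3 = 3 → 0x3 << 13 → word 0x6000
rsvd:2 = 2 → 0x2 << 11 → word 0x7000
mode:11 = 261 → 0x105 << 0 → word 0x7105
word = 0x7105 → big-endian bytes:
  [0]=0x71  [1]=0x05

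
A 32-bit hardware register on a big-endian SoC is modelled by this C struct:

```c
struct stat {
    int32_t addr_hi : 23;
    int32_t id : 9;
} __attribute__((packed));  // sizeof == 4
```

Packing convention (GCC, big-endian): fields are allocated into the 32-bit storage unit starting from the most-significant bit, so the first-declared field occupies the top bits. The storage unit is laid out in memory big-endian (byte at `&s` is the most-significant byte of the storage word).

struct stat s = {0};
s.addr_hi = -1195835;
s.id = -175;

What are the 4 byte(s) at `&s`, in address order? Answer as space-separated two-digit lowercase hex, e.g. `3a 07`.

addr_hi (23b) val=-1195835 bits=0x6dc0c5 at bit 9: 0xdb818a00
id (9b) val=-175 bits=0x151 at bit 0: 0xdb818b51
word = 0xdb818b51 → big-endian bytes:
  [0]=0xdb  [1]=0x81  [2]=0x8b  [3]=0x51

db 81 8b 51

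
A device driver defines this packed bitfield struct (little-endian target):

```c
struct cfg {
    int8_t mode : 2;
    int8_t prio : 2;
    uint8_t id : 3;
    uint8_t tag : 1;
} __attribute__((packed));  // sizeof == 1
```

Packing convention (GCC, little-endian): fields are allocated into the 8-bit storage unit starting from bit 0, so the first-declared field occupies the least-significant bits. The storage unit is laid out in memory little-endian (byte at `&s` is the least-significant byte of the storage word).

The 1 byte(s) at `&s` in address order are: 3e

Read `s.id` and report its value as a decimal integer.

[0]=0x3e (little-endian) → word 0x3e
mode:2 @ bit 0 → (0x3e>>0)&0x3 = 0x2
prio:2 @ bit 2 → (0x3e>>2)&0x3 = 0x3
id:3 @ bit 4 → (0x3e>>4)&0x7 = 0x3  ←
tag:1 @ bit 7 → (0x3e>>7)&0x1 = 0x0

3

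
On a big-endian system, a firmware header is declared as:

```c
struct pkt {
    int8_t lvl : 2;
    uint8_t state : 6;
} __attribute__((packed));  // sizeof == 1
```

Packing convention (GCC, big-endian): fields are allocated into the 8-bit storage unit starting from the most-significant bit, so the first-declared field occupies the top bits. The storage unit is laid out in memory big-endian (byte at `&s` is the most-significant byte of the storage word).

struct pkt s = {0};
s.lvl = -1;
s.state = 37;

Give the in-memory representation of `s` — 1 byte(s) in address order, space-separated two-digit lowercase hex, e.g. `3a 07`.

[6+:2] lvl=-1 & 0x3 = 0x3; word=0xc0
[0+:6] state=37 & 0x3f = 0x25; word=0xe5
word = 0xe5 → big-endian bytes:
  [0]=0xe5

e5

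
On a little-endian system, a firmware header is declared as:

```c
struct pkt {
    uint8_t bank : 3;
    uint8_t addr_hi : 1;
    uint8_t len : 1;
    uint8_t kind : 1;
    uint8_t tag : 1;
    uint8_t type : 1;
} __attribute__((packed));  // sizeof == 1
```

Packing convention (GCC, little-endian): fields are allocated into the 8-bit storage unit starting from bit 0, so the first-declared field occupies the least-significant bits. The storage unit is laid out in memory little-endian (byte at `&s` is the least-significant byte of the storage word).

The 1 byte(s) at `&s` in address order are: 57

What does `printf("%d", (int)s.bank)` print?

7

[0]=0x57 (little-endian) → word 0x57
bank [0+:3] = (word>>0) & 0x7 = 7  ←
addr_hi [3+:1] = (word>>3) & 0x1 = 0
len [4+:1] = (word>>4) & 0x1 = 1
kind [5+:1] = (word>>5) & 0x1 = 0
tag [6+:1] = (word>>6) & 0x1 = 1
type [7+:1] = (word>>7) & 0x1 = 0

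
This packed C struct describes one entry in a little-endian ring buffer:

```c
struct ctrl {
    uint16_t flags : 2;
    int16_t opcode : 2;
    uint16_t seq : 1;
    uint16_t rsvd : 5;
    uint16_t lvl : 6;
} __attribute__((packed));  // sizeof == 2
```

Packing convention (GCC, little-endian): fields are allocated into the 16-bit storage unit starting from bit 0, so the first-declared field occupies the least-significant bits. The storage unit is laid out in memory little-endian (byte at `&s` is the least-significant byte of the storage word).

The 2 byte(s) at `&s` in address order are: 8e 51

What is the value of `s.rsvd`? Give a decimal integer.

12

[0]=0x8e [1]=0x51 (little-endian) → word 0x518e
flags [0+:2] = (word>>0) & 0x3 = 2
opcode [2+:2] = (word>>2) & 0x3 = 3
seq [4+:1] = (word>>4) & 0x1 = 0
rsvd [5+:5] = (word>>5) & 0x1f = 12  ←
lvl [10+:6] = (word>>10) & 0x3f = 20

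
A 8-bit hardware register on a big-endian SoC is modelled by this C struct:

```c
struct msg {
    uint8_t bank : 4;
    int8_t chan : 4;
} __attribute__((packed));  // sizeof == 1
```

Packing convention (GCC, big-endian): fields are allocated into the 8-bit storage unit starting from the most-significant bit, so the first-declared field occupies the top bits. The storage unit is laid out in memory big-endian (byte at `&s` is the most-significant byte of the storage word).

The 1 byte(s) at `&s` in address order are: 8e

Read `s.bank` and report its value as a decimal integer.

8

[0]=0x8e (big-endian) → word 0x8e
bank [4+:4] = (word>>4) & 0xf = 8  ←
chan [0+:4] = (word>>0) & 0xf = 14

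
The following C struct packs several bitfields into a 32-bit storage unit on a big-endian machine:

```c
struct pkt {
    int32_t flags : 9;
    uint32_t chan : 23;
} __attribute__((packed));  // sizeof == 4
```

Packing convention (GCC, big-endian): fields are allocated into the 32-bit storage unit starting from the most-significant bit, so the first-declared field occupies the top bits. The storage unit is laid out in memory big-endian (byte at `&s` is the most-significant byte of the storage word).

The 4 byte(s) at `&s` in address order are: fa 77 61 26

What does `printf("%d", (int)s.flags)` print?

[0]=0xfa [1]=0x77 [2]=0x61 [3]=0x26 (big-endian) → word 0xfa776126
flags:9 @ bit 23 → (0xfa776126>>23)&0x1ff = 0x1f4  ←
chan:23 @ bit 0 → (0xfa776126>>0)&0x7fffff = 0x776126
flags signed 9b, MSB=1: 500 - 512 = -12

-12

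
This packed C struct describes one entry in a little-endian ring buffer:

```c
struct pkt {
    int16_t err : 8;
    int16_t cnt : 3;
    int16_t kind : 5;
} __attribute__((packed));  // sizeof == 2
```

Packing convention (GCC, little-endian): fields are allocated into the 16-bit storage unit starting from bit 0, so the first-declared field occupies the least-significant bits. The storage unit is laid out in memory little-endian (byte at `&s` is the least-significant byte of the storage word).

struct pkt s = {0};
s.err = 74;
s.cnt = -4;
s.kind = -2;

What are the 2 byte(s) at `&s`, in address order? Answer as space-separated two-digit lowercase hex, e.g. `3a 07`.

err:8 = 74 → 0x4a << 0 → word 0x004a
cnt:3 = -4 → 0x4 << 8 → word 0x044a
kind:5 = -2 → 0x1e << 11 → word 0xf44a
word = 0xf44a → little-endian bytes:
  [0]=0x4a  [1]=0xf4

4a f4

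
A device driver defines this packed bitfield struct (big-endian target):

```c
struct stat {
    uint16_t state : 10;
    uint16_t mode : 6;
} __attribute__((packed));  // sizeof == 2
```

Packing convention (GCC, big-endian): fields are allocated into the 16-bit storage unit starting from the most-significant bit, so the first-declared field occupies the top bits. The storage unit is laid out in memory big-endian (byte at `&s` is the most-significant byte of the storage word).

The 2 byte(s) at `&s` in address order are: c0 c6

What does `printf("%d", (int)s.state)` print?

[0]=0xc0 [1]=0xc6 (big-endian) → word 0xc0c6
state:10 @ bit 6 → (0xc0c6>>6)&0x3ff = 0x303  ←
mode:6 @ bit 0 → (0xc0c6>>0)&0x3f = 0x6

771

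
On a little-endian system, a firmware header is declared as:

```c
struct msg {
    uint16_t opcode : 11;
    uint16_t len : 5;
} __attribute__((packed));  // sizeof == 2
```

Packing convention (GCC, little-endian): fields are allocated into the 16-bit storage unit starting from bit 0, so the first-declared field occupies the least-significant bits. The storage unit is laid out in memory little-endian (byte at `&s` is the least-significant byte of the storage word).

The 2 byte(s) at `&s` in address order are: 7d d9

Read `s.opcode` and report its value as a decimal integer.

381

[0]=0x7d [1]=0xd9 (little-endian) → word 0xd97d
opcode [0+:11] = (word>>0) & 0x7ff = 381  ←
len [11+:5] = (word>>11) & 0x1f = 27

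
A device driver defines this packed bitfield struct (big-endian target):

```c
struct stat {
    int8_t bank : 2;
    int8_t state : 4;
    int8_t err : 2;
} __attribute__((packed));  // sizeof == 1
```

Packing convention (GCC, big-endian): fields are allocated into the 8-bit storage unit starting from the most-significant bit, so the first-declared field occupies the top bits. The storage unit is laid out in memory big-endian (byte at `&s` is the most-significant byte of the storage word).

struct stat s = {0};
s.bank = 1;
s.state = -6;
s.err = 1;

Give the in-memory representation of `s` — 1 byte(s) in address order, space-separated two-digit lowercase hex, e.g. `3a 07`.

69

bank (2b) val=1 bits=0x1 at bit 6: 0x40
state (4b) val=-6 bits=0xa at bit 2: 0x68
err (2b) val=1 bits=0x1 at bit 0: 0x69
word = 0x69 → big-endian bytes:
  [0]=0x69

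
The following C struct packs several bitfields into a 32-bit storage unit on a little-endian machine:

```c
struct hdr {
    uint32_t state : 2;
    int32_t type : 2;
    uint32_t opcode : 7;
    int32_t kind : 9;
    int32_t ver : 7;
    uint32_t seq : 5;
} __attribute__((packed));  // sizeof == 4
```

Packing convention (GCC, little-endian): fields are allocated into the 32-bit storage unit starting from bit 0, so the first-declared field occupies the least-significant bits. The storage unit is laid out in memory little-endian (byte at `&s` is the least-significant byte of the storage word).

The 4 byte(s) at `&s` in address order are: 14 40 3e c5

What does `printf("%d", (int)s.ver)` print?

[0]=0x14 [1]=0x40 [2]=0x3e [3]=0xc5 (little-endian) → word 0xc53e4014
state [0+:2] = (word>>0) & 0x3 = 0
type [2+:2] = (word>>2) & 0x3 = 1
opcode [4+:7] = (word>>4) & 0x7f = 1
kind [11+:9] = (word>>11) & 0x1ff = 456
ver [20+:7] = (word>>20) & 0x7f = 83  ←
seq [27+:5] = (word>>27) & 0x1f = 24
ver signed 7b, MSB=1: 83 - 128 = -45

-45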